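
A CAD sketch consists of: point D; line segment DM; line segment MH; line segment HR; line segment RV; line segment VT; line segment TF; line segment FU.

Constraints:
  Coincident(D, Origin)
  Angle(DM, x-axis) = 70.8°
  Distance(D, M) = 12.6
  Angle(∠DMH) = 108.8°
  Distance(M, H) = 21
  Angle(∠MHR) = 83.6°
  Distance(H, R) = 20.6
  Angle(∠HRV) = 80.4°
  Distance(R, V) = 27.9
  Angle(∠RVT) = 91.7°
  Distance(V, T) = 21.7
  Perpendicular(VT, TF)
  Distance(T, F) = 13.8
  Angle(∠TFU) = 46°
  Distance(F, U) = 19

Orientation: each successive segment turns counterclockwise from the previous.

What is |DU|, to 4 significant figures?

6.943

D is at the origin; DM runs at 70.8° with length 12.6, so M = (4.144, 11.90). ∠DMH = 108.8° gives MH at 142.0° from the x-axis; with |MH| = 21.0, H = (-12.40, 24.83). ∠MHR = 83.6° gives HR at -121.6° from the x-axis; with |HR| = 20.6, R = (-23.20, 7.282). ∠HRV = 80.4° gives RV at -22.00° from the x-axis; with |RV| = 27.9, V = (2.670, -3.169). ∠RVT = 91.7° gives VT at 66.30° from the x-axis; with |VT| = 21.7, T = (11.39, 16.70). The perpendicularity gives TF at right angles to VT, so TF runs at 156.3°; with |TF| = 13.8, F = (-1.244, 22.25). ∠TFU = 46.0° gives FU at -69.70° from the x-axis; with |FU| = 19.0, U = (5.348, 4.428). Then |DU| = |U − D| = 6.943.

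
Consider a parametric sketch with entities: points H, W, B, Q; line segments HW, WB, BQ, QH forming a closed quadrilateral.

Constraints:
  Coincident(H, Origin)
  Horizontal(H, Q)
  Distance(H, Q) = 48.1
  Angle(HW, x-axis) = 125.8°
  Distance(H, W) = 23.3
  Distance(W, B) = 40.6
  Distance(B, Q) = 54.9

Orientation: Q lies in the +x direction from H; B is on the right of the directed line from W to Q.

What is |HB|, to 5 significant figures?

20.475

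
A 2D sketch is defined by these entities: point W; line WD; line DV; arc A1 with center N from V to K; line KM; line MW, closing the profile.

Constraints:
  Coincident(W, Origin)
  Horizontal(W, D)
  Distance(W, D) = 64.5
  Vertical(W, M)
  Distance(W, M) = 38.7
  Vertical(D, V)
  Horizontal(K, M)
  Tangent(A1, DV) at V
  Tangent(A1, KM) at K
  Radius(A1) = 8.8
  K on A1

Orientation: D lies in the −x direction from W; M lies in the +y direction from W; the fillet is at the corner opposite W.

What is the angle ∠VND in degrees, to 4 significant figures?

73.60°

W is at the origin; WD is horizontal with |WD| = 64.5 and D on the −x side, so D = (-64.50, 0.000). WM is vertical with |WM| = 38.7 and M on the +y side, so M = (0.000, 38.70). The virtual corner opposite W is at (-64.50, 38.70). A1 meets DV tangentially, so NV is at right angles to DV and tangency of A1 to KM means the radius NK is perpendicular to KM, with radius 8.8, so the center N sits 8.8 in from both sides at N = (-55.70, 29.90). That places the tangent points at V = (-64.50, 29.90) on DV and K = (-55.70, 38.70) on KM. Then cos ∠VND = NV·ND / (|NV||ND|), giving 73.60°.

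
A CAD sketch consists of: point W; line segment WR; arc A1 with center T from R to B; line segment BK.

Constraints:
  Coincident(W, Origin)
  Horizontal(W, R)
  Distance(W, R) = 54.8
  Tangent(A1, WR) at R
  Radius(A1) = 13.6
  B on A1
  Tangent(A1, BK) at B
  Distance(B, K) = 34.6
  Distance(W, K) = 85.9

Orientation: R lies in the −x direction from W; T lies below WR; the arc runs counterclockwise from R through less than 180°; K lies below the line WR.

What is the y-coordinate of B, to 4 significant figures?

-12.04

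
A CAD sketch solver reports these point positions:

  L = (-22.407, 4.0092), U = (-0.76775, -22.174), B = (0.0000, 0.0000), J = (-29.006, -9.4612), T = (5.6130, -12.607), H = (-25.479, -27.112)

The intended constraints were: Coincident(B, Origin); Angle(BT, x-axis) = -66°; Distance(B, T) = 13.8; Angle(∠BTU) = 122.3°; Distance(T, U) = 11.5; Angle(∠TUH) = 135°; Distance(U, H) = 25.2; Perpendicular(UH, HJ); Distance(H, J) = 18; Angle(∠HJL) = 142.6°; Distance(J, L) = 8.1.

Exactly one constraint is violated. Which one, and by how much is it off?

Distance(J, L) = 8.1 — off by 6.90.

B = (0.00, 0.00) ✓; BT at -66.00° ✓; |BT| = 13.80 ✓; ∠BTU = 122.3° ✓; |TU| = 11.50 ✓; ∠TUH = 135.0° ✓; |UH| = 25.20 ✓; ∠(UH, HJ) = 90.00° ✓; |HJ| = 18.00 ✓; ∠HJL = 142.6° ✓; |JL| = 15.00 ✗.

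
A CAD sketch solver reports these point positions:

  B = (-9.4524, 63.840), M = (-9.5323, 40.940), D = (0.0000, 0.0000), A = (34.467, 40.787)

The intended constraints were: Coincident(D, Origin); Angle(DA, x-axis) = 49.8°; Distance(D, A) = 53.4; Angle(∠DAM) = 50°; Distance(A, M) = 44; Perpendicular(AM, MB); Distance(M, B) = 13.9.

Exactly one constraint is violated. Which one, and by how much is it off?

Distance(M, B) = 13.9 — off by 9.00.

D = (0.00, 0.00) ✓; DA at 49.80° ✓; |DA| = 53.40 ✓; ∠DAM = 50.00° ✓; |AM| = 44.00 ✓; ∠(AM, MB) = 90.00° ✓; |MB| = 22.90 ✗.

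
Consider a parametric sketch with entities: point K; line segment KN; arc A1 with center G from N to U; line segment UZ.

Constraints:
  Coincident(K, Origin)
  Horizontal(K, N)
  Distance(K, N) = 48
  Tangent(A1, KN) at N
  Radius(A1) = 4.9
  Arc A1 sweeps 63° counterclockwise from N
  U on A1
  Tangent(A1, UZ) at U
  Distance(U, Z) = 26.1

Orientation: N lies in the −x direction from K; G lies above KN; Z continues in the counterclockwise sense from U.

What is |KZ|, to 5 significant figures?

41.021

On A1, N sits at bearing -90° from G; a 63° counterclockwise sweep puts U at bearing -27°, so U = G + 4.9·(cos -27°, sin -27°) = (-43.634, 2.6754). A1 meets UZ tangentially, so GU is at right angles to UZ, so UZ runs along (−sin -27°, cos -27°); with |UZ| = 26.1, Z = (-31.785, 25.931). Then |KZ| = |Z − K| = 41.021.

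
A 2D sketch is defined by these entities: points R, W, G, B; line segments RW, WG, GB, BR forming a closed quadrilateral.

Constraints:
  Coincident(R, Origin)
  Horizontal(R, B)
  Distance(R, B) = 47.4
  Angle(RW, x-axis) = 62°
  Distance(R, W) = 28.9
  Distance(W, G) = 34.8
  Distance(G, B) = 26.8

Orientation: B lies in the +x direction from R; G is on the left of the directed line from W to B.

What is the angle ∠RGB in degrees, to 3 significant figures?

59.0°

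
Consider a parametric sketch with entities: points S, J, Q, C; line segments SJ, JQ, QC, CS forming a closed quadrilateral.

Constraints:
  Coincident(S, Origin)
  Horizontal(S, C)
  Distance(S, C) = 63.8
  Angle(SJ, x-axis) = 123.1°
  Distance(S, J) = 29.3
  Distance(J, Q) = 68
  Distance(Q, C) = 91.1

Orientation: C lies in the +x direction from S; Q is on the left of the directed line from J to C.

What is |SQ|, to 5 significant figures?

83.875

S is at the origin; S and C share the same y with |SC| = 63.8 and C in +x, so C = (63.8, 0). SJ runs at 123.1° with |SJ| = 29.3, so J = (-16.001, 24.545). Q is determined by |JQ| = 68.0 and |QC| = 91.1 together: it lies at the intersection of circle(J, 68.0) and circle(C, 91.1). With |JC| = 83.490, the foot of the radical line on JC is 19.735 from J and the perpendicular offset is √(68.0² − 19.735²) = 65.073. Taking the left-of-JC solution: Q = (21.993, 80.941).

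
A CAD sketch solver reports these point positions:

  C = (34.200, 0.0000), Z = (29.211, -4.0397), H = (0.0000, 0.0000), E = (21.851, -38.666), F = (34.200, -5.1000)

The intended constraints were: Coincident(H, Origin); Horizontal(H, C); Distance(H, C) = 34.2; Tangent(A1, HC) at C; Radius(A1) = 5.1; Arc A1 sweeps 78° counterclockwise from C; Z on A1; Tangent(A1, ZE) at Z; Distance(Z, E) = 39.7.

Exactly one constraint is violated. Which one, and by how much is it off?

Distance(Z, E) = 39.7 — off by 4.30.

H = (0.00, 0.00) ✓; H.y = 0.00, C.y = 0.00 ✓; |HC| = 34.20 ✓; ∠(FC, CH) = 90.00° ✓; |FC| = 5.100 ✓; bearing(F→Z) − bearing(F→C) = 78.00° ✓; |FZ| = 5.100 ✓; ∠(FZ, ZE) = 90.00° ✓; |ZE| = 35.40 ✗.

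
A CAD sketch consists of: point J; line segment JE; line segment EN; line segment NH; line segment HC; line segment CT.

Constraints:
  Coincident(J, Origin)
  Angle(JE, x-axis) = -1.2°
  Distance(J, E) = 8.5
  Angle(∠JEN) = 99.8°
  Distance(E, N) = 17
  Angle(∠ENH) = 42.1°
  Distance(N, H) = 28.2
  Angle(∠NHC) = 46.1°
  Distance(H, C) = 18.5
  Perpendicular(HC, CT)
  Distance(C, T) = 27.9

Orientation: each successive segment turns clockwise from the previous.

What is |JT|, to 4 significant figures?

26.94

J is at the origin; JE runs at -1.2° with length 8.5, so E = (8.498, -0.1780). ∠JEN = 99.8° gives EN at -81.40° from the x-axis; with |EN| = 17.0, N = (11.04, -16.99). ∠ENH = 42.1° gives NH at 140.7° from the x-axis; with |NH| = 28.2, H = (-10.78, 0.8745). ∠NHC = 46.1° gives HC at 6.800° from the x-axis; with |HC| = 18.5, C = (7.588, 3.065). The perpendicularity gives CT at right angles to HC, so CT runs at -83.20°; with |CT| = 27.9, T = (10.89, -24.64). Then |JT| = |T − J| = 26.94.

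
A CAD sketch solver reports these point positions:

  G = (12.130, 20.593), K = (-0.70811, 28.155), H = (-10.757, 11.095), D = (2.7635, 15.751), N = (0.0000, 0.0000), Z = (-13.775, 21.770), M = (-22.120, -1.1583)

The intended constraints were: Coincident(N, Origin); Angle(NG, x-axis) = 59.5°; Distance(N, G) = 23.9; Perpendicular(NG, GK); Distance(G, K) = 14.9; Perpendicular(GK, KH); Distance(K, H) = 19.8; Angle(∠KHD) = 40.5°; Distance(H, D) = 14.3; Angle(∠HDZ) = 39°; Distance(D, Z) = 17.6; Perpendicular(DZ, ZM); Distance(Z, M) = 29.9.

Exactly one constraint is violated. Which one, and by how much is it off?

Distance(Z, M) = 29.9 — off by 5.50.

N = (0.00, 0.00) ✓; NG at 59.50° ✓; |NG| = 23.90 ✓; ∠(NG, GK) = 90.00° ✓; |GK| = 14.90 ✓; ∠(GK, KH) = 90.00° ✓; |KH| = 19.80 ✓; ∠KHD = 40.50° ✓; |HD| = 14.30 ✓; ∠HDZ = 39.00° ✓; |DZ| = 17.60 ✓; ∠(DZ, ZM) = 90.00° ✓; |ZM| = 24.40 ✗.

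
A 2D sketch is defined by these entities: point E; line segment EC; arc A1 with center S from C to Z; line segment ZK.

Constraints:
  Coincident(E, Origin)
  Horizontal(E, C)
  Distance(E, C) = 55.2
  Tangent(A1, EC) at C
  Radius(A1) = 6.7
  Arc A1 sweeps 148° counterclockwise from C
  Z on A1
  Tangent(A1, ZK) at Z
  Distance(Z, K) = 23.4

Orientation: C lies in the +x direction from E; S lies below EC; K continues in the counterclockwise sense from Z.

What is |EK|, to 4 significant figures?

75.67

E is at the origin; EC is horizontal with |EC| = 55.2 and C on the +x side, so C = (55.20, 0.000). The tangent condition forces SC to be normal to EC, so S = C + (0, -6.7) = (55.20, -6.700). On A1, C sits at bearing 90° from S; a 148° counterclockwise sweep puts Z at bearing 238°, so Z = S + 6.7·(cos 238°, sin 238°) = (51.65, -12.38). The tangent condition forces SZ to be normal to ZK, so ZK runs along (−sin 238°, cos 238°); with |ZK| = 23.4, K = (71.49, -24.78). Then |EK| = |K − E| = 75.67.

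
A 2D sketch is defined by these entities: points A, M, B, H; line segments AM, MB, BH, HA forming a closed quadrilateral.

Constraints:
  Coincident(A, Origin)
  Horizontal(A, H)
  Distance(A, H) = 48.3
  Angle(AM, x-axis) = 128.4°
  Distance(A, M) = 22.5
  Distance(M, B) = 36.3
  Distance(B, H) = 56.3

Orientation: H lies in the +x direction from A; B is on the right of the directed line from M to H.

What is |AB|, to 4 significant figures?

18.33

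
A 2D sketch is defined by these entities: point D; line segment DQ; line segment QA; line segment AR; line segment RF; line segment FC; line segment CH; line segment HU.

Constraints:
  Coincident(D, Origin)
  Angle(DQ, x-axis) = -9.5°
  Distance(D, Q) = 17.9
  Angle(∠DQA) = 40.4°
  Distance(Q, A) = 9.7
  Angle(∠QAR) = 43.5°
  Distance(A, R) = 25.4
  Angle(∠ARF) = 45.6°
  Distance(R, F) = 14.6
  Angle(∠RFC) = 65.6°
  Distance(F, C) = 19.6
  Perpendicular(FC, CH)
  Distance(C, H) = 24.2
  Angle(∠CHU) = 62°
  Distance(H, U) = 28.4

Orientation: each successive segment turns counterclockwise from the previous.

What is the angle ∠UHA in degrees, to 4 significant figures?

54.78°

D is at the origin; DQ runs at -9.5° with length 17.9, so Q = (17.65, -2.954). ∠DQA = 40.4° gives QA at 130.1° from the x-axis; with |QA| = 9.7, A = (11.41, 4.465). ∠QAR = 43.5° gives AR at -93.40° from the x-axis; with |AR| = 25.4, R = (9.900, -20.89). ∠ARF = 45.6° gives RF at 41.00° from the x-axis; with |RF| = 14.6, F = (20.92, -11.31). ∠RFC = 65.6° gives FC at 155.4° from the x-axis; with |FC| = 19.6, C = (3.098, -3.152). FC is perpendicular to CH, so CH runs at -114.6°; with |CH| = 24.2, H = (-6.976, -25.16). ∠CHU = 62.0° gives HU at 3.400° from the x-axis; with |HU| = 28.4, U = (21.37, -23.47). Then cos ∠UHA = HU·HA / (|HU||HA|), giving 54.78°.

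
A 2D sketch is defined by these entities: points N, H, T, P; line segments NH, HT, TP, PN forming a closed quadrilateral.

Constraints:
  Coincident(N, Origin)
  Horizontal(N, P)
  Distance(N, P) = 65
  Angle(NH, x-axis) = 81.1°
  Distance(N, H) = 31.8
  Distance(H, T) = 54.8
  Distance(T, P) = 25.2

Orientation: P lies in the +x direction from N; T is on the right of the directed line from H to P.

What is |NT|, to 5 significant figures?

42.613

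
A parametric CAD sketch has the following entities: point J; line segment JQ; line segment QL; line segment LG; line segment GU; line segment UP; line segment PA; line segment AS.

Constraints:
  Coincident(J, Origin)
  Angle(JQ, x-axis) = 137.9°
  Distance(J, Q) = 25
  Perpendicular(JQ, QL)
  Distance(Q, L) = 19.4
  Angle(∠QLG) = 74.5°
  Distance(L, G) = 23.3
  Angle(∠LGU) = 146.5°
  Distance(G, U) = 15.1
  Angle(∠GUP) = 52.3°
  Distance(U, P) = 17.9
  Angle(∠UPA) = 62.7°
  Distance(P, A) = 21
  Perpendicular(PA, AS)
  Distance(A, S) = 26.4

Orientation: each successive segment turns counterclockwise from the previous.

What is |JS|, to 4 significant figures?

23.98

J is at the origin; JQ runs at 137.9° with length 25.0, so Q = (-18.55, 16.76). JQ ⟂ QL, so QL runs at -132.1°; with |QL| = 19.4, L = (-31.56, 2.366). ∠QLG = 74.5° gives LG at -26.60° from the x-axis; with |LG| = 23.3, G = (-10.72, -8.066). ∠LGU = 146.5° gives GU at 6.900° from the x-axis; with |GU| = 15.1, U = (4.269, -6.252). ∠GUP = 52.3° gives UP at 134.6° from the x-axis; with |UP| = 17.9, P = (-8.300, 6.493). ∠UPA = 62.7° gives PA at -108.1° from the x-axis; with |PA| = 21.0, A = (-14.82, -13.47). The perpendicularity gives AS at right angles to PA, so AS runs at -18.10°; with |AS| = 26.4, S = (10.27, -21.67). Then |JS| = |S − J| = 23.98.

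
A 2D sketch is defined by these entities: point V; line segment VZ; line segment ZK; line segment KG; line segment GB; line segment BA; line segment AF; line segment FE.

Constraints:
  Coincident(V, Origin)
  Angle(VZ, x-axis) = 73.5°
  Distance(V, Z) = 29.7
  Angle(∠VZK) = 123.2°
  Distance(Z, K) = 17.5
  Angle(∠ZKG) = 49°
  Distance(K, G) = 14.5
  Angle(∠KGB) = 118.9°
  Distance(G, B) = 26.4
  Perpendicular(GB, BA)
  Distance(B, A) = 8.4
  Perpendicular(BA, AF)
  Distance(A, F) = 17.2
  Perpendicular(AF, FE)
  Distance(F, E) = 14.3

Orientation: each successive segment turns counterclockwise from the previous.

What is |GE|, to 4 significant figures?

10.93

V is at the origin; VZ runs at 73.5° with length 29.7, so Z = (8.435, 28.48). ∠VZK = 123.2° gives ZK at 130.3° from the x-axis; with |ZK| = 17.5, K = (-2.884, 41.82). ∠ZKG = 49.0° gives KG at -98.70° from the x-axis; with |KG| = 14.5, G = (-5.077, 27.49). ∠KGB = 118.9° gives GB at -37.60° from the x-axis; with |GB| = 26.4, B = (15.84, 11.38). The perpendicularity gives BA at right angles to GB, so BA runs at 52.40°; with |BA| = 8.4, A = (20.96, 18.04). The perpendicularity gives AF at right angles to BA, so AF runs at 142.4°; with |AF| = 17.2, F = (7.337, 28.53). AF is perpendicular to FE, so FE runs at -127.6°; with |FE| = 14.3, E = (-1.388, 17.20). Then |GE| = |E − G| = 10.93.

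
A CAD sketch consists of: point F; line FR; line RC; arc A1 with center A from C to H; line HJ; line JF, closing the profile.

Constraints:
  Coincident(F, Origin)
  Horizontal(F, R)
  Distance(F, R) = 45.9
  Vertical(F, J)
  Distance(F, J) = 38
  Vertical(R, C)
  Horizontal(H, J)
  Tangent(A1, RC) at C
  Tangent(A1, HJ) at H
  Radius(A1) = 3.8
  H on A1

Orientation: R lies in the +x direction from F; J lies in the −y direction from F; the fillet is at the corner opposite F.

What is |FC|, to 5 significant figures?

57.240

F is at the origin; F and R share the same y with |FR| = 45.9 and R on the +x side, so R = (45.900, 0.0000). FJ is vertical with |FJ| = 38.0 and J on the −y side, so J = (0.0000, -38.000). The virtual corner opposite F is at (45.900, -38.000). A1 meets RC tangentially, so AC is at right angles to RC and tangency of A1 to HJ means the radius AH is perpendicular to HJ, with radius 3.8, so the center A sits 3.8 in from both sides at A = (42.100, -34.200). That places the tangent points at C = (45.900, -34.200) on RC and H = (42.100, -38.000) on HJ. Then |FC| = |C − F| = 57.240.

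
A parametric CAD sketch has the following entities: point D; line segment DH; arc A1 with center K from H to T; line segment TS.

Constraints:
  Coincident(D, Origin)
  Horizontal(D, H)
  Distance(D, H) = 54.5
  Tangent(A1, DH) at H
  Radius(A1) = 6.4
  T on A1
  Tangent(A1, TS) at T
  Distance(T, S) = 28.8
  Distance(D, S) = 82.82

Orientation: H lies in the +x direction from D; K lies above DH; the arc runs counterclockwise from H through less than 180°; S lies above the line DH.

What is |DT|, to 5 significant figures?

58.836

D is at the origin; D and H share the same y with |DH| = 54.5 and H on the +x side, so H = (54.500, 0.0000). The tangent condition forces KH to be normal to DH, so K = H + (0, 6.4) = (54.500, 6.4000). Since KT ⟂ TS (tangency), |KS| = √(6.4² + 28.8²) = 29.503 regardless of where T sits on A1. So S lies on both circle(D, 82.82) and circle(K, 29.503); the above-DH intersection is S = (80.094, 21.076). T is the foot of the tangent from S: T = (58.812, 1.6708).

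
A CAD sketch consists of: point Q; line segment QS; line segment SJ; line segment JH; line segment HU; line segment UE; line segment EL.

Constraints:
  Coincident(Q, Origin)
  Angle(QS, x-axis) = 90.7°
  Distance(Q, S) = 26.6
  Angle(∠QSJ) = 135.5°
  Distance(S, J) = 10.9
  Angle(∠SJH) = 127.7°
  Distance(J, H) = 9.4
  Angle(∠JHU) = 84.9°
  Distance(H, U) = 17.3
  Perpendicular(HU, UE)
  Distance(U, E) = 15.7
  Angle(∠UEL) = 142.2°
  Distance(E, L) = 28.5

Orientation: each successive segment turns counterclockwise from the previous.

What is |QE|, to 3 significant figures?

19.7

∠JHU = 84.9° gives HU at -77.4° from the x-axis; with |HU| = 17.3, U = (-13.6, 16.2). HU ⟂ UE, so UE runs at 12.6°; with |UE| = 15.7, E = (1.72, 19.6). Then |QE| = |E − Q| = 19.7.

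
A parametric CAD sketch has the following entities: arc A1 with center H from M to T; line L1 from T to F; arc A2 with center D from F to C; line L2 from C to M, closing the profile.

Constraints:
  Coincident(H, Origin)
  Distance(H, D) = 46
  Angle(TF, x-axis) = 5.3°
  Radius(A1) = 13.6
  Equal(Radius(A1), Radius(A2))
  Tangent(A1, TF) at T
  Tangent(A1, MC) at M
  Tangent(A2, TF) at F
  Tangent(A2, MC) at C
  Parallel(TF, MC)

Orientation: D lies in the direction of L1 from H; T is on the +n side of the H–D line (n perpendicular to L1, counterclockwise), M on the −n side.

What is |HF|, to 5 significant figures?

47.968

The slot axis is L1's direction at 5.3°, so u = (cos 5.3°, sin 5.3°) = (0.99572, 0.092371) and n = (−sin 5.3°, cos 5.3°) = (-0.092371, 0.99572). H is at the origin and D lies 46.0 along u from H, so D = 46.0·u = (45.803, 4.2490). Tangency of A1 to both parallel lines with radius 13.6 puts T and M at H ± 13.6·n: T = (-1.2562, 13.542), M = (1.2562, -13.542). Equal radii place F and C the same way about D: F = D + 13.6·n = (44.547, 17.791), C = D − 13.6·n = (47.060, -9.2928). Then |HF| = |F − H| = 47.968.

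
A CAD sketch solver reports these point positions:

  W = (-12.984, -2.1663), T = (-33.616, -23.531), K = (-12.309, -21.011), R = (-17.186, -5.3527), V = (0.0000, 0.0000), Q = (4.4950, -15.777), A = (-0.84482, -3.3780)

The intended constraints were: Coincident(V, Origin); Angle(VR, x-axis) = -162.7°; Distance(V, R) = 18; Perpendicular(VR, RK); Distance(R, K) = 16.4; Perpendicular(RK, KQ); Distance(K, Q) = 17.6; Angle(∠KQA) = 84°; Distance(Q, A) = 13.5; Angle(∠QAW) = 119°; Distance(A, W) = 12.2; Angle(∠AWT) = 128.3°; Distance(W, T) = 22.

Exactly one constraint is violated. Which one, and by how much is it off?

Distance(W, T) = 22 — off by 7.70.

V = (0.00, 0.00) ✓; VR at -162.7° ✓; |VR| = 18.00 ✓; ∠(VR, RK) = 90.00° ✓; |RK| = 16.40 ✓; ∠(RK, KQ) = 90.00° ✓; |KQ| = 17.60 ✓; ∠KQA = 84.00° ✓; |QA| = 13.50 ✓; ∠QAW = 119.0° ✓; |AW| = 12.20 ✓; ∠AWT = 128.3° ✓; |WT| = 29.70 ✗.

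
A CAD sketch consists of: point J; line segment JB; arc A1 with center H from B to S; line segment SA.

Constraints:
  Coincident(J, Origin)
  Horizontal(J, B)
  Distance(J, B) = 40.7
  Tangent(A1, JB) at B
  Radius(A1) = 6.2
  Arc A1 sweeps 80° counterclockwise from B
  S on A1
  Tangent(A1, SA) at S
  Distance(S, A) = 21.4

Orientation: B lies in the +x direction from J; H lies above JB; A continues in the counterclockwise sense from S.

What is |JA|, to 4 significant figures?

56.91

J is at the origin; JB is horizontal with |JB| = 40.7 and B on the +x side, so B = (40.70, 0.000). The tangent condition forces HB to be normal to JB, so H = B + (0, 6.2) = (40.70, 6.200). On A1, B sits at bearing -90° from H; an 80° counterclockwise sweep puts S at bearing -10°, so S = H + 6.2·(cos -10°, sin -10°) = (46.81, 5.123). Tangency of A1 to SA means the radius HS is perpendicular to SA, so SA runs along (−sin -10°, cos -10°); with |SA| = 21.4, A = (50.52, 26.20). Then |JA| = |A − J| = 56.91.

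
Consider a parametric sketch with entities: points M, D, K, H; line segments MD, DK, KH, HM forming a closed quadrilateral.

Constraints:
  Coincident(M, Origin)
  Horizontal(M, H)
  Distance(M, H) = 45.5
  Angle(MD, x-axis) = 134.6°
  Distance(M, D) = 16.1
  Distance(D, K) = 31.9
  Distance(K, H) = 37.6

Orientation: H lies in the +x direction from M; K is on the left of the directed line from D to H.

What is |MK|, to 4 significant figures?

30.63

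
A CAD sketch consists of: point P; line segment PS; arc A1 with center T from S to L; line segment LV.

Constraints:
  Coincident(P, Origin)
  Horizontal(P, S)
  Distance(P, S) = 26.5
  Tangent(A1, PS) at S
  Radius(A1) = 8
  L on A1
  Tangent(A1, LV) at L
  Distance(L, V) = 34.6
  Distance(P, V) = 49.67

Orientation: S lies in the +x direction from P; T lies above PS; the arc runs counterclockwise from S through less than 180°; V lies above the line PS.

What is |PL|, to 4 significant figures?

35.68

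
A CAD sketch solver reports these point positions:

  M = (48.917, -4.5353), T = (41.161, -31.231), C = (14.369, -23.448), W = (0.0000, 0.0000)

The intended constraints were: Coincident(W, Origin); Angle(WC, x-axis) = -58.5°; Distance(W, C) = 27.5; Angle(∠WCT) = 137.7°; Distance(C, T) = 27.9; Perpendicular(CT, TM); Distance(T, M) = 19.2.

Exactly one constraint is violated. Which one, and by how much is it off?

Distance(T, M) = 19.2 — off by 8.60.

W = (0.00, 0.00) ✓; WC at -58.50° ✓; |WC| = 27.50 ✓; ∠WCT = 137.7° ✓; |CT| = 27.90 ✓; ∠(CT, TM) = 90.00° ✓; |TM| = 27.80 ✗.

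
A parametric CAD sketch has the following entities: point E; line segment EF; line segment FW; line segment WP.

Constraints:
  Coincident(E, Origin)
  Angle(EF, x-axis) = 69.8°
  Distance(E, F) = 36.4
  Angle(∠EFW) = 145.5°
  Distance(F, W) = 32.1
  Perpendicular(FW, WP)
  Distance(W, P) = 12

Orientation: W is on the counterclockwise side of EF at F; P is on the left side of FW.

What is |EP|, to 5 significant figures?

62.693

E is at the origin; EF runs at 69.8° with length 36.4, so F = 36.4·(cos 69.8°, sin 69.8°) = (12.569, 34.161). ∠EFW = 145.5°, so FW runs at 69.8° + (180° − 145.5°) = 104.30° from the x-axis; with |FW| = 32.1, W = F + 32.1·(cos 104.30°, sin 104.30°) = (4.6402, 65.267). FW ⟂ WP; with |WP| = 12.0 on the left of FW, P = W + 12.0·(-0.96902, -0.24700) = (-6.9880, 62.303). Then |EP| = |P − E| = 62.693.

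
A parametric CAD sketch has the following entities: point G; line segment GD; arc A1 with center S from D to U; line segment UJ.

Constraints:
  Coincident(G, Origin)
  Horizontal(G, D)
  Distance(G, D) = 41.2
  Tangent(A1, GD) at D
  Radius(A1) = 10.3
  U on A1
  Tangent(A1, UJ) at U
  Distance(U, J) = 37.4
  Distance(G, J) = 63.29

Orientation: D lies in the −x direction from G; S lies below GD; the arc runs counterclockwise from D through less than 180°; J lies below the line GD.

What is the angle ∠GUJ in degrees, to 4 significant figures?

87.44°

G is at the origin; GD is horizontal with |GD| = 41.2 and D on the −x side, so D = (-41.20, 0.000). Tangency of A1 to GD means the radius SD is perpendicular to GD, so S = D + (0, -10.3) = (-41.20, -10.30). Since SU ⟂ UJ (tangency), |SJ| = √(10.3² + 37.4²) = 38.79 regardless of where U sits on A1. So J lies on both circle(G, 63.29) and circle(S, 38.79); the below-GD intersection is J = (-39.97, -49.07). U is the foot of the tangent from J: U = (-51.04, -13.35).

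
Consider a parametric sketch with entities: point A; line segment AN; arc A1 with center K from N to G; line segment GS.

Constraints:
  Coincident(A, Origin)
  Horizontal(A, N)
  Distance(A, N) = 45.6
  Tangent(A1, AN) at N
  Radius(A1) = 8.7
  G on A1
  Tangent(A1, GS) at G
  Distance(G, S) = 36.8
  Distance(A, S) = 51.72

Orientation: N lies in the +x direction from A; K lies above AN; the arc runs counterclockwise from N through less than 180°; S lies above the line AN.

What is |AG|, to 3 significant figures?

54.2

Checks: |KG| = 8.700 ✓; ∠(KG, GS) = 90.00° ✓; |GS| = 36.80 ✓; |AS| = 51.72 ✓.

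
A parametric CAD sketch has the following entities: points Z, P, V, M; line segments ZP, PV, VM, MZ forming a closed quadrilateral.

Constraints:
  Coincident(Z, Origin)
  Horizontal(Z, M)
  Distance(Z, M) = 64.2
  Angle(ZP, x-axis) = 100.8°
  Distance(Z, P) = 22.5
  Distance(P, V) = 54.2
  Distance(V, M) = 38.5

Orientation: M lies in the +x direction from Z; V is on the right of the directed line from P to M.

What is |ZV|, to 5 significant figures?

36.349

Z is at the origin; ZM is horizontal with |ZM| = 64.2 and M in +x, so M = (64.2, 0). ZP runs at 100.8° with |ZP| = 22.5, so P = (-4.2161, 22.101). V is determined by |PV| = 54.2 and |VM| = 38.5 together: it lies at the intersection of circle(P, 54.2) and circle(M, 38.5). With |PM| = 71.897, the foot of the radical line on PM is 46.070 from P and the perpendicular offset is √(54.2² − 46.070²) = 28.552. Taking the right-of-PM solution: V = (30.846, -19.230).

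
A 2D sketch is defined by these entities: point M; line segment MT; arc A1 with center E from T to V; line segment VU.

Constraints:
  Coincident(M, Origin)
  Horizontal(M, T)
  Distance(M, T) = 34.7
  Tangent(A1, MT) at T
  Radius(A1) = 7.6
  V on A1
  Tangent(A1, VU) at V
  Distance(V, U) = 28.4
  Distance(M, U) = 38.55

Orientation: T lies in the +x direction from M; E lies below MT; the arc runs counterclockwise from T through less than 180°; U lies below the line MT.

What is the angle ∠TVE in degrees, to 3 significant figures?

52.6°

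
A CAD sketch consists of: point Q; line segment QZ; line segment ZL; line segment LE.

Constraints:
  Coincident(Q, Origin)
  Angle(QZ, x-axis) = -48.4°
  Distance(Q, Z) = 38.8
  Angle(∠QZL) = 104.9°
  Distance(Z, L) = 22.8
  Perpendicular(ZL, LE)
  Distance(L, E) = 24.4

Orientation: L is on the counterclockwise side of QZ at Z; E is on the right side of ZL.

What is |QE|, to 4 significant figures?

70.04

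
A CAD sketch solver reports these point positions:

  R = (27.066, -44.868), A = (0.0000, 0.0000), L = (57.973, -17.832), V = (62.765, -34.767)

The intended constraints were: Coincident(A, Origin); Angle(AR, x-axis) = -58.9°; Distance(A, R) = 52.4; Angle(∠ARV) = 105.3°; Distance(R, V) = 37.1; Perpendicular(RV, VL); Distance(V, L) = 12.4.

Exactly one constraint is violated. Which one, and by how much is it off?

Distance(V, L) = 12.4 — off by 5.20.

A = (0.00, 0.00) ✓; AR at -58.90° ✓; |AR| = 52.40 ✓; ∠ARV = 105.3° ✓; |RV| = 37.10 ✓; ∠(RV, VL) = 90.00° ✓; |VL| = 17.60 ✗.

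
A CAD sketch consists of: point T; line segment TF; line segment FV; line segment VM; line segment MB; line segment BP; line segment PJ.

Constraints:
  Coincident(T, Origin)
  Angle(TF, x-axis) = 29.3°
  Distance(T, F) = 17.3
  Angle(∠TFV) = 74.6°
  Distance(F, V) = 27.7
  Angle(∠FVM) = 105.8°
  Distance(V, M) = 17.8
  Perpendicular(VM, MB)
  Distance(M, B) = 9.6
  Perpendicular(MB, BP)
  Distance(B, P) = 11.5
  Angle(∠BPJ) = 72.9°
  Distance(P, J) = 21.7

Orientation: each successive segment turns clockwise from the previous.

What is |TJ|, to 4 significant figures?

38.03

The perpendicularity gives BP at right angles to MB, so BP runs at 29.70°; with |BP| = 11.5, P = (11.51, -13.21). ∠BPJ = 72.9° gives PJ at -77.40° from the x-axis; with |PJ| = 21.7, J = (16.25, -34.38). Then |TJ| = |J − T| = 38.03.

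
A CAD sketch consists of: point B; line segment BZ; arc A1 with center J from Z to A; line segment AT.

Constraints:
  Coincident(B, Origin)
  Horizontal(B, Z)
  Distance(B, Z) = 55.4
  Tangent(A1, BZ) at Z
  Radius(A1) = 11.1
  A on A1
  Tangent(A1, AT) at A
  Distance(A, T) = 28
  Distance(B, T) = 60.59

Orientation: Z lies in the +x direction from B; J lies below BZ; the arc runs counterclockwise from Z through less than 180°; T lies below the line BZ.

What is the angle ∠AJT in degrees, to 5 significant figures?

68.375°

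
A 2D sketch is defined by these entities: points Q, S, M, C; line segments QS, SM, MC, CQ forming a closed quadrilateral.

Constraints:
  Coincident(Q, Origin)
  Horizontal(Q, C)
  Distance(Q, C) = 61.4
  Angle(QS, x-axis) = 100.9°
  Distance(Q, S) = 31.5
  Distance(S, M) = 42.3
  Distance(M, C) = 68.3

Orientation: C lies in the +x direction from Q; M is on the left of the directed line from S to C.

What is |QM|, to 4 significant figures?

64.06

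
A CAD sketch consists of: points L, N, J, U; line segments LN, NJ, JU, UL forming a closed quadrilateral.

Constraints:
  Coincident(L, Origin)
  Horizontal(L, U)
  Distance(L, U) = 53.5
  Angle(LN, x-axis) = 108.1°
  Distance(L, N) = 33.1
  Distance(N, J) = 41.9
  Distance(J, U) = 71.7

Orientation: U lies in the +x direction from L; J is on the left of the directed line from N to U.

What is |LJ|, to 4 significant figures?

64.89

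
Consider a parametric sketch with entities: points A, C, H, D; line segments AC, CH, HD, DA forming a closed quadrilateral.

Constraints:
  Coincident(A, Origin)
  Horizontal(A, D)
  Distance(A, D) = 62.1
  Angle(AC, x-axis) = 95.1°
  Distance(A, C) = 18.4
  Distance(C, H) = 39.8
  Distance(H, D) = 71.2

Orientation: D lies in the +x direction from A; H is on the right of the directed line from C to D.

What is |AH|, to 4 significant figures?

22.04

A is at the origin; AD is horizontal with |AD| = 62.1 and D in +x, so D = (62.1, 0). AC runs at 95.1° with |AC| = 18.4, so C = (-1.636, 18.33). H is determined by |CH| = 39.8 and |HD| = 71.2 together: it lies at the intersection of circle(C, 39.8) and circle(D, 71.2). With |CD| = 66.32, the foot of the radical line on CD is 6.881 from C and the perpendicular offset is √(39.8² − 6.881²) = 39.20. Taking the right-of-CD solution: H = (-5.855, -21.25).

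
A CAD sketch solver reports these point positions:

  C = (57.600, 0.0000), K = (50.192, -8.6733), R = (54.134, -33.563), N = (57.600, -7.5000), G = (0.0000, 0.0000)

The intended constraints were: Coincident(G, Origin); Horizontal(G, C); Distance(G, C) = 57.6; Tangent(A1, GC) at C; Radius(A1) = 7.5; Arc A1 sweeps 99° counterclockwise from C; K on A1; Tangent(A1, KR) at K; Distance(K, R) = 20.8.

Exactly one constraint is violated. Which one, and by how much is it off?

Distance(K, R) = 20.8 — off by 4.40.

G = (0.00, 0.00) ✓; G.y = 0.00, C.y = 0.00 ✓; |GC| = 57.60 ✓; ∠(NC, CG) = 90.00° ✓; |NC| = 7.500 ✓; bearing(N→K) − bearing(N→C) = 99.00° ✓; |NK| = 7.500 ✓; ∠(NK, KR) = 90.00° ✓; |KR| = 25.20 ✗.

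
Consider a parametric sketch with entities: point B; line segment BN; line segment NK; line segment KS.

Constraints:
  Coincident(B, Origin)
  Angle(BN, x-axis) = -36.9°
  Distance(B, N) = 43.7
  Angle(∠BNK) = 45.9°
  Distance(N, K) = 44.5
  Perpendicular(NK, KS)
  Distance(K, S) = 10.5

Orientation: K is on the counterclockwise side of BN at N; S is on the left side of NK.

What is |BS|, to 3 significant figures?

25.2

∠BNK = 45.9°, so NK runs at -36.9° + (180° − 45.9°) = 97.2° from the x-axis; with |NK| = 44.5, K = N + 44.5·(cos 97.2°, sin 97.2°) = (29.4, 17.9). The perpendicularity gives KS at right angles to NK; with |KS| = 10.5 on the left of NK, S = K + 10.5·(-0.992, -0.125) = (19.0, 16.6). Then |BS| = |S − B| = 25.2.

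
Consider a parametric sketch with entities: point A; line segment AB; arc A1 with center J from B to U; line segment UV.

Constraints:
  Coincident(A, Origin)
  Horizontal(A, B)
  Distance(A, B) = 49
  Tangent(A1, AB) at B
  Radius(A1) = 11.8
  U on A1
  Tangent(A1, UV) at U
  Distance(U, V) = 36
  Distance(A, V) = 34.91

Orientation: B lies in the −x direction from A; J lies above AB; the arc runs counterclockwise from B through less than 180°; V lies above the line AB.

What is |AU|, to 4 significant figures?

40.37

Checks: |JU| = 11.80 ✓; ∠(JU, UV) = 90.00° ✓; |UV| = 36.00 ✓; |AV| = 34.91 ✓.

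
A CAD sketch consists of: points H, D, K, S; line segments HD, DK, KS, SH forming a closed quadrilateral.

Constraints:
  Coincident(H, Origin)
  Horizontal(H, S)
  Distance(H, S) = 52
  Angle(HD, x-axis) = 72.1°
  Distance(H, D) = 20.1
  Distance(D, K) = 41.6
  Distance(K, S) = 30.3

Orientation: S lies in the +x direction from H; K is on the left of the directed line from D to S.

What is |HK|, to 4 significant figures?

55.13

H is at the origin; H and S share the same y with |HS| = 52.0 and S in +x, so S = (52.0, 0). HD runs at 72.1° with |HD| = 20.1, so D = (6.178, 19.13). K is determined by |DK| = 41.6 and |KS| = 30.3 together: it lies at the intersection of circle(D, 41.6) and circle(S, 30.3). With |DS| = 49.65, the foot of the radical line on DS is 33.01 from D and the perpendicular offset is √(41.6² − 33.01²) = 25.32. Taking the left-of-DS solution: K = (46.39, 29.78).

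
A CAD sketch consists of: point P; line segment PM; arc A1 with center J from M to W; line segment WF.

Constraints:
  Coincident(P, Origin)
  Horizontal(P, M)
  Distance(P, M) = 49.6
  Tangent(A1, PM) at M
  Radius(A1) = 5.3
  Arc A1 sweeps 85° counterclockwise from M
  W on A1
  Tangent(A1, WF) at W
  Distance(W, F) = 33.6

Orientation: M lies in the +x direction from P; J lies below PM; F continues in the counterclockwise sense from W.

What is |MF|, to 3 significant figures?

39.2

P is at the origin; PM is horizontal with |PM| = 49.6 and M on the +x side, so M = (49.6, 0.00). Since A1 is tangent to PM there, JM ⟂ PM, so J = M + (0, -5.3) = (49.6, -5.30). On A1, M sits at bearing 90° from J; an 85° counterclockwise sweep puts W at bearing 175°, so W = J + 5.3·(cos 175°, sin 175°) = (44.3, -4.84). A1 meets WF tangentially, so JW is at right angles to WF, so WF runs along (−sin 175°, cos 175°); with |WF| = 33.6, F = (41.4, -38.3). Then |MF| = |F − M| = 39.2.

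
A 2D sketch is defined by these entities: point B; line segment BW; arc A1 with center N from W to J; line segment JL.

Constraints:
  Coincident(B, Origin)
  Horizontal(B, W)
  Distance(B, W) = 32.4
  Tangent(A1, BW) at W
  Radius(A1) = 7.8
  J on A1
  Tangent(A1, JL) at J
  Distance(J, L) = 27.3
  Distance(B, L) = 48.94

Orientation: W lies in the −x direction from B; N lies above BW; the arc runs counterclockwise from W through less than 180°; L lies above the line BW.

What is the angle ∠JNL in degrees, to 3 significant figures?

74.1°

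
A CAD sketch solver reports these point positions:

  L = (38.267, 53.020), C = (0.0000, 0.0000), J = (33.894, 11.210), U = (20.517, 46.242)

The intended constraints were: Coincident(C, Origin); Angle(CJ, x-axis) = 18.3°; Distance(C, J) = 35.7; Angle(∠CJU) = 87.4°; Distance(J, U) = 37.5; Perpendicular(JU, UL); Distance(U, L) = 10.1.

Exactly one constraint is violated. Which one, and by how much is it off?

Distance(U, L) = 10.1 — off by 8.90.

C = (0.00, 0.00) ✓; CJ at 18.30° ✓; |CJ| = 35.70 ✓; ∠CJU = 87.40° ✓; |JU| = 37.50 ✓; ∠(JU, UL) = 90.00° ✓; |UL| = 19.00 ✗.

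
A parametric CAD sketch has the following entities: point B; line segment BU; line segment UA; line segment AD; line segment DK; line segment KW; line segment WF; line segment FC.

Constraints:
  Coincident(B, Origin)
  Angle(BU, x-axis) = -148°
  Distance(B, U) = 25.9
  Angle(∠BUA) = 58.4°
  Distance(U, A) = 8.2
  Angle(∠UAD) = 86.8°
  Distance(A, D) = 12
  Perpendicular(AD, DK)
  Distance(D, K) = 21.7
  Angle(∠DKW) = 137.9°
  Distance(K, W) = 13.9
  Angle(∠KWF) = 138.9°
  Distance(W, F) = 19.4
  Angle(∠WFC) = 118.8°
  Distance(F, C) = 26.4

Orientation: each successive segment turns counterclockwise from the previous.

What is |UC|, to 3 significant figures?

32.7

∠KWF = 138.9° gives WF at -120° from the x-axis; with |WF| = 19.4, F = (-52.7, -19.1). ∠WFC = 118.8° gives FC at -58.8° from the x-axis; with |FC| = 26.4, C = (-39.0, -41.7). Then |UC| = |C − U| = 32.7.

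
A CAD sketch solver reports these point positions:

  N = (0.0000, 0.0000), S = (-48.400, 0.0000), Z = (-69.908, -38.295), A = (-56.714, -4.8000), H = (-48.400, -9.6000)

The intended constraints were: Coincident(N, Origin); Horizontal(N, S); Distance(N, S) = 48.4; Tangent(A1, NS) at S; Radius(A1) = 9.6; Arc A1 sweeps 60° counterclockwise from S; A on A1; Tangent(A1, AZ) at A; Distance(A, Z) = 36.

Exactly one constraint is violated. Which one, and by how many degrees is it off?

Tangent(A1, AZ) at A — off by 8.50°.

N = (0.00, 0.00) ✓; N.y = 0.00, S.y = 0.00 ✓; |NS| = 48.40 ✓; ∠(HS, SN) = 90.00° ✓; |HS| = 9.600 ✓; bearing(H→A) − bearing(H→S) = 60.00° ✓; |HA| = 9.600 ✓; ∠(HA, AZ) = 81.50° ✗; |AZ| = 36.00 ✓.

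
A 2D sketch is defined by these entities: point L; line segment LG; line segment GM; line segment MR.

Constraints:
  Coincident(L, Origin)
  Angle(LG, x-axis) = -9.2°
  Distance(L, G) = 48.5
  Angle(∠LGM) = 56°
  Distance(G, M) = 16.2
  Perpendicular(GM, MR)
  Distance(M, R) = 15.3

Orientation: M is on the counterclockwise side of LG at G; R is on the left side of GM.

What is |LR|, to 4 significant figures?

27.20

L is at the origin; LG runs at -9.2° with length 48.5, so G = 48.5·(cos -9.2°, sin -9.2°) = (47.88, -7.754). ∠LGM = 56.0°, so GM runs at -9.2° + (180° − 56.0°) = 114.8° from the x-axis; with |GM| = 16.2, M = G + 16.2·(cos 114.8°, sin 114.8°) = (41.08, 6.952). The perpendicularity gives MR at right angles to GM; with |MR| = 15.3 on the left of GM, R = M + 15.3·(-0.9078, -0.4195) = (27.19, 0.5341). Then |LR| = |R − L| = 27.20.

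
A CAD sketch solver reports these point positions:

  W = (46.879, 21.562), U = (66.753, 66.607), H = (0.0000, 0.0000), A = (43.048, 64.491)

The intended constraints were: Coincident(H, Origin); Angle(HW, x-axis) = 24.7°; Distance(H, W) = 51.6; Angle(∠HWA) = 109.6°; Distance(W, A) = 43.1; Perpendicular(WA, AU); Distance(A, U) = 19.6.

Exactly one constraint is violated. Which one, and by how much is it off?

Distance(A, U) = 19.6 — off by 4.20.

H = (0.00, 0.00) ✓; HW at 24.70° ✓; |HW| = 51.60 ✓; ∠HWA = 109.6° ✓; |WA| = 43.10 ✓; ∠(WA, AU) = 90.00° ✓; |AU| = 23.80 ✗.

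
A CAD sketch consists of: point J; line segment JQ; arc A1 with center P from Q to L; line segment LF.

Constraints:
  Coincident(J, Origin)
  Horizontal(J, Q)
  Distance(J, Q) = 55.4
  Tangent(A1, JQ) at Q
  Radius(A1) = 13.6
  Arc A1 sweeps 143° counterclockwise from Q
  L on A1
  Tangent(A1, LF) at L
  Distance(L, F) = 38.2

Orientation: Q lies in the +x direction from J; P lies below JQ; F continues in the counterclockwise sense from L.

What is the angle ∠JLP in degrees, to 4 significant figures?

99.61°

J is at the origin; JQ is horizontal with |JQ| = 55.4 and Q on the +x side, so Q = (55.40, 0.000). Since A1 is tangent to JQ there, PQ ⟂ JQ, so P = Q + (0, -13.6) = (55.40, -13.60). On A1, Q sits at bearing 90° from P; a 143° counterclockwise sweep puts L at bearing 233°, so L = P + 13.6·(cos 233°, sin 233°) = (47.22, -24.46). Then cos ∠JLP = LJ·LP / (|LJ||LP|), giving 99.61°.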